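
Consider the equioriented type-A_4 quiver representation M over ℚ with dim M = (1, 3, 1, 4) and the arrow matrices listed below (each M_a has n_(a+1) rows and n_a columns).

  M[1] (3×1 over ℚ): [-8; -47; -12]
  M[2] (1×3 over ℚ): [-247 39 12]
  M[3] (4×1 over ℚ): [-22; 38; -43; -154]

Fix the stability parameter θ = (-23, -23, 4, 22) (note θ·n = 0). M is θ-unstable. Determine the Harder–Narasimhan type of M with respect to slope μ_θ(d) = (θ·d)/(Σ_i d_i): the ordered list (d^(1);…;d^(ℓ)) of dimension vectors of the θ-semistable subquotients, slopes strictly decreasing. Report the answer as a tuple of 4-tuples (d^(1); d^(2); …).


Interval decomposition of M: I[1,4], I[2,2]^2, I[4,4]^3.
HN type (ℓ=3): μ^(1)=22; μ^(2)=4; μ^(3)=-23

((0, 0, 0, 4); (0, 0, 1, 0); (1, 3, 0, 0))


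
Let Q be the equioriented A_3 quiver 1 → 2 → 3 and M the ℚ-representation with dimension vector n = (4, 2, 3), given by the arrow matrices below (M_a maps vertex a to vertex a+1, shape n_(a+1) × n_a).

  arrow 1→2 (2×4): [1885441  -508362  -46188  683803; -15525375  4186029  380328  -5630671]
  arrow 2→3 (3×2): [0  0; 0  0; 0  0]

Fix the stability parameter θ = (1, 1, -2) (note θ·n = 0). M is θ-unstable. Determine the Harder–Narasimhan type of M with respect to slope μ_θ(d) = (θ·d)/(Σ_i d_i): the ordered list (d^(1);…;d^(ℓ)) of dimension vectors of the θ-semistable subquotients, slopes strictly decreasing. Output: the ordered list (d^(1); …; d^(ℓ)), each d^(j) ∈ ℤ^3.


Barcode: M ≅ I[1,1]^2, I[1,2]^2, I[3,3]^3. HN layers by μ_θ (2 steps, strictly decreasing):
  μ^(1)=1; μ^(2)=-2

((4, 2, 0); (0, 0, 3))


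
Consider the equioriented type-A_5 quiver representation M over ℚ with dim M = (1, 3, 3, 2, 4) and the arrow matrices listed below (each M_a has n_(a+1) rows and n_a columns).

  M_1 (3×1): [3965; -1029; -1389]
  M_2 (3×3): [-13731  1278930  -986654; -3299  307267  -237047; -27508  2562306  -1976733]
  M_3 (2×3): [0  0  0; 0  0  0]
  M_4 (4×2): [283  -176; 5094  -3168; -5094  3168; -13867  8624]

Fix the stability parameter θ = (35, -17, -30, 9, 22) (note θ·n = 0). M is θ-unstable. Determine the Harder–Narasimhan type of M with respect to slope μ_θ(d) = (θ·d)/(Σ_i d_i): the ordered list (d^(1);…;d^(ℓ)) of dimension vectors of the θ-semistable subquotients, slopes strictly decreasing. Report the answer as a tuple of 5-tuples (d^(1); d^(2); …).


Interval decomposition of M: I[1,3], I[2,3]^2, I[4,4], I[4,5], I[5,5]^3.
HN type (ℓ=4): μ^(1)=22; μ^(2)=9; μ^(3)=-4; μ^(4)=-47/2

((0, 0, 0, 0, 4); (0, 0, 0, 2, 0); (1, 1, 1, 0, 0); (0, 2, 2, 0, 0))


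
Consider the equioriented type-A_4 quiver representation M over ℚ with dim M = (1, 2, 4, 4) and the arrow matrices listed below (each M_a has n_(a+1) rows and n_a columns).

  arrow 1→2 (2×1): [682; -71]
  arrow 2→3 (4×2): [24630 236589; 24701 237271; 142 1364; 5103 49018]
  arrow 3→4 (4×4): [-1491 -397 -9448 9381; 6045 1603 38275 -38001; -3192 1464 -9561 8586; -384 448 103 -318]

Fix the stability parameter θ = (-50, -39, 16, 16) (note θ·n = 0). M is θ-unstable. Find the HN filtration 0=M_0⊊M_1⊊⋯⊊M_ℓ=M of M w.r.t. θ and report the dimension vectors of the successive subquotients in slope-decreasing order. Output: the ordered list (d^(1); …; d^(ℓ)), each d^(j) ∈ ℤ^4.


Barcode: M ≅ I[1,3], I[2,3], I[3,4]^2, I[4,4]^2. HN layers by μ_θ (3 steps, strictly decreasing):
  μ^(1)=16; μ^(2)=-39; μ^(3)=-50

((0, 0, 4, 4); (0, 2, 0, 0); (1, 0, 0, 0))


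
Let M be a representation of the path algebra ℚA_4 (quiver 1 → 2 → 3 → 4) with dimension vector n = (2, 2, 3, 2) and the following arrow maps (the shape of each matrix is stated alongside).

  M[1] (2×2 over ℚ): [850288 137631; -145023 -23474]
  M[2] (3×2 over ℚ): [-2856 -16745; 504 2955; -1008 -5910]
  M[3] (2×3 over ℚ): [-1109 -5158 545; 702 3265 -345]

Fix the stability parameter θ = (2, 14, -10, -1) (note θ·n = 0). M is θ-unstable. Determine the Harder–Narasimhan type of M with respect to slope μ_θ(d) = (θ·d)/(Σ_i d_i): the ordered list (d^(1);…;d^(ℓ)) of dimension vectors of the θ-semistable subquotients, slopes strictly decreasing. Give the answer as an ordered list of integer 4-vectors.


Barcode: M ≅ I[1,2], I[1,4], I[3,3], I[3,4]. HN layers by μ_θ (5 steps, strictly decreasing):
  μ^(1)=14; μ^(2)=2; μ^(3)=5/4; μ^(4)=-1; μ^(5)=-10

((0, 1, 0, 0); (1, 0, 0, 0); (1, 1, 1, 1); (0, 0, 0, 1); (0, 0, 2, 0))


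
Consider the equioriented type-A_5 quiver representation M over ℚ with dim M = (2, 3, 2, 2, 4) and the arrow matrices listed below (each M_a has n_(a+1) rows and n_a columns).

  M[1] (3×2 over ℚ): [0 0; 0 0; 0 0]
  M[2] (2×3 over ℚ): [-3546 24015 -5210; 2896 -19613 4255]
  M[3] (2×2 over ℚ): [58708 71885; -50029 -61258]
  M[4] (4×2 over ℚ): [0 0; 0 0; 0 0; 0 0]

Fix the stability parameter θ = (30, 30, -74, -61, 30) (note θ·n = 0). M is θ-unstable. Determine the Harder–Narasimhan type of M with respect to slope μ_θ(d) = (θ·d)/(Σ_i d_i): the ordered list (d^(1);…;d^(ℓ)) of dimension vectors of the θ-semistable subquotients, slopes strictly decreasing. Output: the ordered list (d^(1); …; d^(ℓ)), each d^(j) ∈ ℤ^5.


Barcode: M ≅ I[1,1]^2, I[2,2], I[2,4]^2, I[5,5]^4. HN layers by μ_θ (2 steps, strictly decreasing):
  μ^(1)=30; μ^(2)=-35

((2, 1, 0, 0, 4); (0, 2, 2, 2, 0))


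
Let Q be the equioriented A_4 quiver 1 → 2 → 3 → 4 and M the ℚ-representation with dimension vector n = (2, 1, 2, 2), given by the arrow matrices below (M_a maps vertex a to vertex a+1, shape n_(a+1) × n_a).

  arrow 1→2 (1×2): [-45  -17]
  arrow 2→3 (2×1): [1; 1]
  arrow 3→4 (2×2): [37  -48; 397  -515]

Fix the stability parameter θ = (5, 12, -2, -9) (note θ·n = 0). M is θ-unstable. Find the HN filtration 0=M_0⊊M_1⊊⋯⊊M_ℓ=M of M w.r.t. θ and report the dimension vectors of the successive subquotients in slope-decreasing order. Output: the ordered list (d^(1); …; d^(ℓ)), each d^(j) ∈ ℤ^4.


Via rank(M_{q-1}∘⋯∘M_p): M ≅ I[1,1], I[1,4], I[3,4].
μ_θ-semistable layers: μ^(1)=5; μ^(2)=3/2; μ^(3)=-11/2

((1, 0, 0, 0); (1, 1, 1, 1); (0, 0, 1, 1))


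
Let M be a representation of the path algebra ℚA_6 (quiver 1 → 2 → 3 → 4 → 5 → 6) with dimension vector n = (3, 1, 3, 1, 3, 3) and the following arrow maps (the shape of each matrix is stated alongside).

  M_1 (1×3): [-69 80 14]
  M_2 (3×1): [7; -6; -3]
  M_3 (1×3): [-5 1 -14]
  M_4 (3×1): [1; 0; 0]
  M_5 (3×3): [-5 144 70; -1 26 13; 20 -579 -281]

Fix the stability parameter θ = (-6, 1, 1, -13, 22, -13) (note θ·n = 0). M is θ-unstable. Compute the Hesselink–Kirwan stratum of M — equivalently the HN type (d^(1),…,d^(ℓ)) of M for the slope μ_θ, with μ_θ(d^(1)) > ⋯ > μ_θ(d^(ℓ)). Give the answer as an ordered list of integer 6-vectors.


Interval decomposition of M: I[1,1]^2, I[1,6], I[3,3]^2, I[5,6]^2.
HN type (ℓ=4): μ^(1)=9/2; μ^(2)=1; μ^(3)=-11/3; μ^(4)=-6

((0, 0, 0, 0, 3, 3); (0, 0, 2, 0, 0, 0); (0, 1, 1, 1, 0, 0); (3, 0, 0, 0, 0, 0))


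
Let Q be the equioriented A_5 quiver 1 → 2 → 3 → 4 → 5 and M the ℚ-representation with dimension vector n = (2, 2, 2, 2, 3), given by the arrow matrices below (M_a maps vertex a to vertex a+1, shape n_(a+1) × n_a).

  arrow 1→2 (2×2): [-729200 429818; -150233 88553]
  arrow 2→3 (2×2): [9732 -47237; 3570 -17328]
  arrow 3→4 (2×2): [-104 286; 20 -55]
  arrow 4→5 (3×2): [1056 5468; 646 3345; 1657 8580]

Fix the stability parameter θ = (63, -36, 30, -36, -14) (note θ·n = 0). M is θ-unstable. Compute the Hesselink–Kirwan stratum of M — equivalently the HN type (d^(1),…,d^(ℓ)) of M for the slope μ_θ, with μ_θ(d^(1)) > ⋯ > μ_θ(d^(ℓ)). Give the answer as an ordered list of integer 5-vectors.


Via rank(M_{q-1}∘⋯∘M_p): M ≅ I[1,3], I[1,5], I[4,5], I[5,5].
μ_θ-semistable layers: μ^(1)=30; μ^(2)=27/2; μ^(3)=7/5; μ^(4)=-14; μ^(5)=-36

((0, 0, 1, 0, 0); (1, 1, 0, 0, 0); (1, 1, 1, 1, 1); (0, 0, 0, 0, 2); (0, 0, 0, 1, 0))


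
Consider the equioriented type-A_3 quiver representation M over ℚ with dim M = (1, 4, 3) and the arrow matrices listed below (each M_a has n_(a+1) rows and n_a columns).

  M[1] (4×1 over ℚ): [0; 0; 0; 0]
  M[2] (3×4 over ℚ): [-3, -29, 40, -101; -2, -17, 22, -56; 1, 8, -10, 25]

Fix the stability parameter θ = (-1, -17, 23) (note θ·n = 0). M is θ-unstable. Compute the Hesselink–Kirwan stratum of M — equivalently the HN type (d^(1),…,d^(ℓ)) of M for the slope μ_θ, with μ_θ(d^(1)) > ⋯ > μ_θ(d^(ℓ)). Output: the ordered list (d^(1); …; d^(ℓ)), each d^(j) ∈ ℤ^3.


Barcode: M ≅ I[1,1], I[2,2], I[2,3]^3. HN layers by μ_θ (3 steps, strictly decreasing):
  μ^(1)=23; μ^(2)=-1; μ^(3)=-17

((0, 0, 3); (1, 0, 0); (0, 4, 0))


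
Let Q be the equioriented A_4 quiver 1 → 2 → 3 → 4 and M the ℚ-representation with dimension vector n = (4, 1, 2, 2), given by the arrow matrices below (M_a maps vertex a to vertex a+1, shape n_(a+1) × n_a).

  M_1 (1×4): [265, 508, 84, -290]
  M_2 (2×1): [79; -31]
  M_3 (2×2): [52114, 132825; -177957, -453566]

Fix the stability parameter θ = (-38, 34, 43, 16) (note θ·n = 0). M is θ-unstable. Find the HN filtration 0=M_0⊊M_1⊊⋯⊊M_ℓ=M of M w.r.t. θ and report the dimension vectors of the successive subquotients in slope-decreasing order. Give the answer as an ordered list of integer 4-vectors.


Barcode: M ≅ I[1,1]^3, I[1,4], I[3,4]. HN layers by μ_θ (3 steps, strictly decreasing):
  μ^(1)=31; μ^(2)=59/2; μ^(3)=-38

((0, 1, 1, 1); (0, 0, 1, 1); (4, 0, 0, 0))


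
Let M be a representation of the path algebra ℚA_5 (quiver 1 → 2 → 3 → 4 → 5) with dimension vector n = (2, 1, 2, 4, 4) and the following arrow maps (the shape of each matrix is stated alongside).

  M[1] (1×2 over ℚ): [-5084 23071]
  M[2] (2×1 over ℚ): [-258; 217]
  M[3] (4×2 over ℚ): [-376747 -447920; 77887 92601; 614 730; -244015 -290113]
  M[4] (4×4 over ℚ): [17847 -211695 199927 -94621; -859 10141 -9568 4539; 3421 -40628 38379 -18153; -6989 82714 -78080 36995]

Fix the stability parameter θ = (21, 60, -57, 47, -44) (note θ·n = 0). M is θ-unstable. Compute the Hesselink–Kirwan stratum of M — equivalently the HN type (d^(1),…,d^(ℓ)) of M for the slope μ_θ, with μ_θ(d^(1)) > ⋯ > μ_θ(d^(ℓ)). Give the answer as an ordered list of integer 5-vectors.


Via rank(M_{q-1}∘⋯∘M_p): M ≅ I[1,1], I[1,5], I[3,5], I[4,4], I[4,5], I[5,5].
μ_θ-semistable layers: μ^(1)=47; μ^(2)=21; μ^(3)=27/5; μ^(4)=3/2; μ^(5)=-44; μ^(6)=-57

((0, 0, 0, 1, 0); (1, 0, 0, 0, 0); (1, 1, 1, 1, 1); (0, 0, 0, 2, 2); (0, 0, 0, 0, 1); (0, 0, 1, 0, 0))


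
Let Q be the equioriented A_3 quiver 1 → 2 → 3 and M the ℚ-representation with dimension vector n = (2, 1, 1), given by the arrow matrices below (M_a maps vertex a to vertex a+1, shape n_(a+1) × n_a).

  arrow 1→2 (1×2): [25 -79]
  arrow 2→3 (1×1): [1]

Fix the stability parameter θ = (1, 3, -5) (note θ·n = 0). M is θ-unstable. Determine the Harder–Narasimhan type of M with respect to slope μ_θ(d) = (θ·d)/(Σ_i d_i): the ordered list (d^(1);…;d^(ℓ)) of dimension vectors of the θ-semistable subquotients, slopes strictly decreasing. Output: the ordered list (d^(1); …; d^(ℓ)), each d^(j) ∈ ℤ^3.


Via rank(M_{q-1}∘⋯∘M_p): M ≅ I[1,1], I[1,3].
μ_θ-semistable layers: μ^(1)=1; μ^(2)=-1/3

((1, 0, 0); (1, 1, 1))


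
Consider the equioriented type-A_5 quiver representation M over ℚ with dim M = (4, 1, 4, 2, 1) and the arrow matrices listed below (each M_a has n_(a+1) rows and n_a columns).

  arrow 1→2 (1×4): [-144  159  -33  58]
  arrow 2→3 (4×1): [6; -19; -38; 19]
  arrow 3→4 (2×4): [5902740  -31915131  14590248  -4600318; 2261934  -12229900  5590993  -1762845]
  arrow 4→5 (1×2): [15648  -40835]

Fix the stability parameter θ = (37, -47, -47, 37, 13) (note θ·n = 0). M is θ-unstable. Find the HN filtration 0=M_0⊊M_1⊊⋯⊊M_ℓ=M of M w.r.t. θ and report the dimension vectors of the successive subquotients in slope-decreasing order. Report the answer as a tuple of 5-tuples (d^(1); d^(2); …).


Via rank(M_{q-1}∘⋯∘M_p): M ≅ I[1,1]^3, I[1,5], I[3,3]^2, I[3,4].
μ_θ-semistable layers: μ^(1)=37; μ^(2)=25; μ^(3)=-19; μ^(4)=-47

((3, 0, 0, 1, 0); (0, 0, 0, 1, 1); (1, 1, 1, 0, 0); (0, 0, 3, 0, 0))


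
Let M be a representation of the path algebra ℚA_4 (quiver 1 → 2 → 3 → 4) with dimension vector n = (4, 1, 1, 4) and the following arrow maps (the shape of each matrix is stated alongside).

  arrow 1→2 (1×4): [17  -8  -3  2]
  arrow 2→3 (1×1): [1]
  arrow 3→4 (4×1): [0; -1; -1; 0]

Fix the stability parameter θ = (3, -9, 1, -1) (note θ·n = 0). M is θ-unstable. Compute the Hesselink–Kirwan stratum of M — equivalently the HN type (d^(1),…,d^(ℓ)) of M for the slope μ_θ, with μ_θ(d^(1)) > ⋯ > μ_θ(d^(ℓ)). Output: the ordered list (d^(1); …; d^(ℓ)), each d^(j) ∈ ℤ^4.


Barcode: M ≅ I[1,1]^3, I[1,4], I[4,4]^3. HN layers by μ_θ (4 steps, strictly decreasing):
  μ^(1)=3; μ^(2)=0; μ^(3)=-1; μ^(4)=-3

((3, 0, 0, 0); (0, 0, 1, 1); (0, 0, 0, 3); (1, 1, 0, 0))


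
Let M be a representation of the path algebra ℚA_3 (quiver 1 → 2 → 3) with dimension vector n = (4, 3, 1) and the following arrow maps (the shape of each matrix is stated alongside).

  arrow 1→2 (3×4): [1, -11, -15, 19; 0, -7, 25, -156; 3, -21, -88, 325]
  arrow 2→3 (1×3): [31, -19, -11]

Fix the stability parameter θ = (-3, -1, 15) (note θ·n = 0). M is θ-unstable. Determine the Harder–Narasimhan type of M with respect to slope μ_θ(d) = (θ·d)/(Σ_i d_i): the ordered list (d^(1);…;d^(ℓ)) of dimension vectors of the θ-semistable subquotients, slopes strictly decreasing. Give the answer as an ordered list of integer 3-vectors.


Via rank(M_{q-1}∘⋯∘M_p): M ≅ I[1,1], I[1,2]^2, I[1,3].
μ_θ-semistable layers: μ^(1)=15; μ^(2)=-1; μ^(3)=-3

((0, 0, 1); (0, 3, 0); (4, 0, 0))


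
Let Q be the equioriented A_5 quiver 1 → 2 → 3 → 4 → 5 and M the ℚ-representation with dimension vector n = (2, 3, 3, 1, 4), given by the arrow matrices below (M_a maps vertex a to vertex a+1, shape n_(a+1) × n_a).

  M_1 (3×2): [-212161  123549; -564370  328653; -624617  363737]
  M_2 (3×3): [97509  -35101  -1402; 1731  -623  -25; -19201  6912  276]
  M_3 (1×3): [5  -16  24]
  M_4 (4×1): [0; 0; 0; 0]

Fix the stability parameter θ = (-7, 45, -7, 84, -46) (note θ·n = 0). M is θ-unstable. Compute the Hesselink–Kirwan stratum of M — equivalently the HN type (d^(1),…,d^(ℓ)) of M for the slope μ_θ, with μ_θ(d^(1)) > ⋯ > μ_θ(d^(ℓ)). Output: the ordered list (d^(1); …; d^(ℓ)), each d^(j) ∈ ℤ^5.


Interval decomposition of M: I[1,3], I[1,4], I[2,3], I[5,5]^4.
HN type (ℓ=4): μ^(1)=84; μ^(2)=19; μ^(3)=-7; μ^(4)=-46

((0, 0, 0, 1, 0); (0, 3, 3, 0, 0); (2, 0, 0, 0, 0); (0, 0, 0, 0, 4))


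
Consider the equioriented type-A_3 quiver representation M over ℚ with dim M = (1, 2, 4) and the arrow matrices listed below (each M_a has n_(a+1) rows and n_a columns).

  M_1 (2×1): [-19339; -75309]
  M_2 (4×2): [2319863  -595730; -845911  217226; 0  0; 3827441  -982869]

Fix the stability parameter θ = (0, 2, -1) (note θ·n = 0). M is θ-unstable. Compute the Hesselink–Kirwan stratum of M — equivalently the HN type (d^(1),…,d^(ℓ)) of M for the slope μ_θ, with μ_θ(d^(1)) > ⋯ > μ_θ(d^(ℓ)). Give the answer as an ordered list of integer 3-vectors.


Interval decomposition of M: I[1,3], I[2,3], I[3,3]^2.
HN type (ℓ=3): μ^(1)=1/2; μ^(2)=0; μ^(3)=-1

((0, 2, 2); (1, 0, 0); (0, 0, 2))


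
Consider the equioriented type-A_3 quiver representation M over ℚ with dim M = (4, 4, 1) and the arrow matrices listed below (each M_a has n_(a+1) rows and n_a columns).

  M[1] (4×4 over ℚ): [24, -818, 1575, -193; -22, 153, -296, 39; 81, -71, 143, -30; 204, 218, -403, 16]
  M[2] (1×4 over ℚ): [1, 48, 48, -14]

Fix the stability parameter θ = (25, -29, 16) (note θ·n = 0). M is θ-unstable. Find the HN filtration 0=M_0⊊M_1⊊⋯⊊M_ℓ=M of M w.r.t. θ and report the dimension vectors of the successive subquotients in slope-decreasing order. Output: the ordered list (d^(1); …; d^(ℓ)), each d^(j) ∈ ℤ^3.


Interval decomposition of M: I[1,2]^3, I[1,3].
HN type (ℓ=2): μ^(1)=16; μ^(2)=-2

((0, 0, 1); (4, 4, 0))


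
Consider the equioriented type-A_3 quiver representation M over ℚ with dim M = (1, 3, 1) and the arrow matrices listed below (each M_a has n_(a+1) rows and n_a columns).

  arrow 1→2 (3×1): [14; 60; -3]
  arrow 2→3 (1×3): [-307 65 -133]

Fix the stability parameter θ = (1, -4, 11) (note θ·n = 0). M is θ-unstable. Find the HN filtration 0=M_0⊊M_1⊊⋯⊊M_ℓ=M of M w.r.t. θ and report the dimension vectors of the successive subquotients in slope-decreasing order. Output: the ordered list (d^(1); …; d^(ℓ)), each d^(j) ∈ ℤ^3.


Via rank(M_{q-1}∘⋯∘M_p): M ≅ I[1,3], I[2,2]^2.
μ_θ-semistable layers: μ^(1)=11; μ^(2)=-3/2; μ^(3)=-4

((0, 0, 1); (1, 1, 0); (0, 2, 0))


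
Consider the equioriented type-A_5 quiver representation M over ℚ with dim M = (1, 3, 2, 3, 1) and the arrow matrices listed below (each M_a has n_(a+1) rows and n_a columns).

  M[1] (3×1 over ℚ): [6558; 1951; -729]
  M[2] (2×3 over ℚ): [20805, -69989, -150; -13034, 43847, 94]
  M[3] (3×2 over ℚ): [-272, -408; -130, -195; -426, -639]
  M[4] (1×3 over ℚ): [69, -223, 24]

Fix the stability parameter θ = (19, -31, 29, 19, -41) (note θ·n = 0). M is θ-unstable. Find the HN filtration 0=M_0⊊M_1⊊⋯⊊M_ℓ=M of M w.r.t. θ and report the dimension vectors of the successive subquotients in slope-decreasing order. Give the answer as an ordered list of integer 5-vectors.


Interval decomposition of M: I[1,5], I[2,2], I[2,3], I[4,4]^2.
HN type (ℓ=5): μ^(1)=29; μ^(2)=19; μ^(3)=7/3; μ^(4)=-6; μ^(5)=-31

((0, 0, 1, 0, 0); (0, 0, 0, 2, 0); (0, 0, 1, 1, 1); (1, 1, 0, 0, 0); (0, 2, 0, 0, 0))


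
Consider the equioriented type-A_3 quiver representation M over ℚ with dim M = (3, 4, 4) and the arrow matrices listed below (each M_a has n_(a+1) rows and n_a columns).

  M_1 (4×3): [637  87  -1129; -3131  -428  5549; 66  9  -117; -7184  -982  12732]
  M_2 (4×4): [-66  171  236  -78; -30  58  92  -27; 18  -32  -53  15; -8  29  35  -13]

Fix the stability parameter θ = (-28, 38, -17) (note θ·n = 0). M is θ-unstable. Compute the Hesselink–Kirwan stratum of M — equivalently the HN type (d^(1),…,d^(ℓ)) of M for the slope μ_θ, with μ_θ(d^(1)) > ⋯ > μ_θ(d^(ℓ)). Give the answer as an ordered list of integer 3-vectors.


Via rank(M_{q-1}∘⋯∘M_p): M ≅ I[1,2], I[1,3]^2, I[2,3], I[3,3].
μ_θ-semistable layers: μ^(1)=38; μ^(2)=21/2; μ^(3)=-17; μ^(4)=-28

((0, 1, 0); (0, 3, 3); (0, 0, 1); (3, 0, 0))


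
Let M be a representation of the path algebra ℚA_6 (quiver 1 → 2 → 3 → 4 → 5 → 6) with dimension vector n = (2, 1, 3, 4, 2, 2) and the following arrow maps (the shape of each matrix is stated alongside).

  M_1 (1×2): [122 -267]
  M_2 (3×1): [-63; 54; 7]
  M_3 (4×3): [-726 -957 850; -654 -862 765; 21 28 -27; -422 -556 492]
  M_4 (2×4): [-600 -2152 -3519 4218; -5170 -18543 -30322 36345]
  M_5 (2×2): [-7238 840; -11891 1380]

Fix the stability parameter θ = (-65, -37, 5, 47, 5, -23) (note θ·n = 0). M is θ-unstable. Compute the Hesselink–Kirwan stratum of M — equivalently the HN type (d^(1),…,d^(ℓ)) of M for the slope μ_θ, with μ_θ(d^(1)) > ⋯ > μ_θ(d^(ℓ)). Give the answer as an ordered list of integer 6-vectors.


Interval decomposition of M: I[1,1], I[1,5], I[3,4], I[3,6], I[4,4], I[6,6].
HN type (ℓ=7): μ^(1)=47; μ^(2)=26; μ^(3)=29/3; μ^(4)=5; μ^(5)=-23; μ^(6)=-37; μ^(7)=-65

((0, 0, 0, 2, 0, 0); (0, 0, 0, 1, 1, 0); (0, 0, 0, 1, 1, 1); (0, 0, 3, 0, 0, 0); (0, 0, 0, 0, 0, 1); (0, 1, 0, 0, 0, 0); (2, 0, 0, 0, 0, 0))


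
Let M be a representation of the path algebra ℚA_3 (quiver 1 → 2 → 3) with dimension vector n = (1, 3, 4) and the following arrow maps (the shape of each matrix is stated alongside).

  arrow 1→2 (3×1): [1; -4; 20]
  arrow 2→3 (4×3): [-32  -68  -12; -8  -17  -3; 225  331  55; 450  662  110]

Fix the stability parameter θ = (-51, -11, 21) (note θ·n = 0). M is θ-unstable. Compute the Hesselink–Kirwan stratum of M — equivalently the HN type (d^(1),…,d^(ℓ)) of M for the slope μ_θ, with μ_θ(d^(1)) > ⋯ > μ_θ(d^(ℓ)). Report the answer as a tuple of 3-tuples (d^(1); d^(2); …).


Barcode: M ≅ I[1,3], I[2,2], I[2,3], I[3,3]^2. HN layers by μ_θ (3 steps, strictly decreasing):
  μ^(1)=21; μ^(2)=-11; μ^(3)=-51

((0, 0, 4); (0, 3, 0); (1, 0, 0))


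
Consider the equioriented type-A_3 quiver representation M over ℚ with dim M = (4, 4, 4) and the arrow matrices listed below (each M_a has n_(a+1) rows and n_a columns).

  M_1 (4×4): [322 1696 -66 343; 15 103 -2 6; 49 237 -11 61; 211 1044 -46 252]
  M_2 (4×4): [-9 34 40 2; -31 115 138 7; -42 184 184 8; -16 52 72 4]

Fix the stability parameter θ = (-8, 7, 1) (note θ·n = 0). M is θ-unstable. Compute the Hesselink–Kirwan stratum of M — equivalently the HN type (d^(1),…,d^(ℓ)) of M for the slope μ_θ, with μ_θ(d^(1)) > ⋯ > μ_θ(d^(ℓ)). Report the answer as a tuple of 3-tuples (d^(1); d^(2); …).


Via rank(M_{q-1}∘⋯∘M_p): M ≅ I[1,2]^2, I[1,3]^2, I[3,3]^2.
μ_θ-semistable layers: μ^(1)=7; μ^(2)=4; μ^(3)=1; μ^(4)=-8

((0, 2, 0); (0, 2, 2); (0, 0, 2); (4, 0, 0))


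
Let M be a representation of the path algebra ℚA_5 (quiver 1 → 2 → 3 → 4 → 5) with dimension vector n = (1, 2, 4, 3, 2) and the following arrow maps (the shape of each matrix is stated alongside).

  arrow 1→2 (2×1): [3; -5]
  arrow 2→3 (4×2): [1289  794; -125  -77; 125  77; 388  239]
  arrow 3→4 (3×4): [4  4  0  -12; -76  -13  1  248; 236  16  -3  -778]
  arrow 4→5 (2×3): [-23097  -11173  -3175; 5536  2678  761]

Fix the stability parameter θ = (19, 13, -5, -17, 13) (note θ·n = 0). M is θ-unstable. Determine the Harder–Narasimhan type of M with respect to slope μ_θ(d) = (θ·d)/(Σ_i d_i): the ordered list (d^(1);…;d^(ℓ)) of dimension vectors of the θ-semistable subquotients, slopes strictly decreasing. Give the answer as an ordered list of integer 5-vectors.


Via rank(M_{q-1}∘⋯∘M_p): M ≅ I[1,3], I[2,5], I[3,4], I[3,5].
μ_θ-semistable layers: μ^(1)=13; μ^(2)=9; μ^(3)=-3; μ^(4)=-11

((0, 0, 0, 0, 2); (1, 1, 1, 0, 0); (0, 1, 1, 1, 0); (0, 0, 2, 2, 0))


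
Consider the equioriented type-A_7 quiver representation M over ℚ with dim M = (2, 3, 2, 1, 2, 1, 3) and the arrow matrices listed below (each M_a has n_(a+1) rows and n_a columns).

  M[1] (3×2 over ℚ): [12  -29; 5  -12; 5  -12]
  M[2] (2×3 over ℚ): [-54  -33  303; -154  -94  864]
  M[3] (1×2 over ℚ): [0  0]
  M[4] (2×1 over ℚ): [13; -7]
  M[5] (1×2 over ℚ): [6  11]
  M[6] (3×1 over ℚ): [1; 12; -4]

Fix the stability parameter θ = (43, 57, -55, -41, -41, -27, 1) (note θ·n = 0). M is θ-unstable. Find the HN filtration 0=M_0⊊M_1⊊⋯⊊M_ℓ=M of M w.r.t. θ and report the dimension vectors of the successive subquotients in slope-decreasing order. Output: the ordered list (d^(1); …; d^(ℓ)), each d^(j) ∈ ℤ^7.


Via rank(M_{q-1}∘⋯∘M_p): M ≅ I[1,2], I[1,3], I[2,3], I[4,7], I[5,5], I[7,7]^2.
μ_θ-semistable layers: μ^(1)=57; μ^(2)=43; μ^(3)=15; μ^(4)=1; μ^(5)=-27; μ^(6)=-41

((0, 1, 0, 0, 0, 0, 0); (1, 0, 0, 0, 0, 0, 0); (1, 1, 1, 0, 0, 0, 0); (0, 1, 1, 0, 0, 0, 3); (0, 0, 0, 0, 0, 1, 0); (0, 0, 0, 1, 2, 0, 0))


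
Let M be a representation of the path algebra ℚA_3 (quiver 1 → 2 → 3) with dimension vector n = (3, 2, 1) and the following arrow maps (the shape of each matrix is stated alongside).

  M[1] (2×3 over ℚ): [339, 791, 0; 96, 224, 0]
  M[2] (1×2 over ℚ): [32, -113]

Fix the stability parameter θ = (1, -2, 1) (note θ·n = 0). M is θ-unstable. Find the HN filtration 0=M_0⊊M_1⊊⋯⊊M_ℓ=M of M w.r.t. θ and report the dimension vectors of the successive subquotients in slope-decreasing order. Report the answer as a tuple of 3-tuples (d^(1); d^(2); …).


Barcode: M ≅ I[1,1]^2, I[1,2], I[2,3]. HN layers by μ_θ (3 steps, strictly decreasing):
  μ^(1)=1; μ^(2)=-1/2; μ^(3)=-2

((2, 0, 1); (1, 1, 0); (0, 1, 0))


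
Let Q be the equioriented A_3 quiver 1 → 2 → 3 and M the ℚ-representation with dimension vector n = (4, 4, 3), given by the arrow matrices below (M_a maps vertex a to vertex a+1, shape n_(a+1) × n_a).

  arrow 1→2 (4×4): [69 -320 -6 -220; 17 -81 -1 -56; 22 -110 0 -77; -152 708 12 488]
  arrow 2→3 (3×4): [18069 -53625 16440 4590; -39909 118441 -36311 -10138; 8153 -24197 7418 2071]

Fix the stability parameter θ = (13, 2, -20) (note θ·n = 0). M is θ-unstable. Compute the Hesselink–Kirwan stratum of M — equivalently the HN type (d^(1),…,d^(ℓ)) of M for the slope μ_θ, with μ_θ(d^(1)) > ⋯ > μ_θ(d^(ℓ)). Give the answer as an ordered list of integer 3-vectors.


Barcode: M ≅ I[1,1], I[1,2], I[1,3]^2, I[2,3]. HN layers by μ_θ (4 steps, strictly decreasing):
  μ^(1)=13; μ^(2)=15/2; μ^(3)=-5/3; μ^(4)=-9

((1, 0, 0); (1, 1, 0); (2, 2, 2); (0, 1, 1))


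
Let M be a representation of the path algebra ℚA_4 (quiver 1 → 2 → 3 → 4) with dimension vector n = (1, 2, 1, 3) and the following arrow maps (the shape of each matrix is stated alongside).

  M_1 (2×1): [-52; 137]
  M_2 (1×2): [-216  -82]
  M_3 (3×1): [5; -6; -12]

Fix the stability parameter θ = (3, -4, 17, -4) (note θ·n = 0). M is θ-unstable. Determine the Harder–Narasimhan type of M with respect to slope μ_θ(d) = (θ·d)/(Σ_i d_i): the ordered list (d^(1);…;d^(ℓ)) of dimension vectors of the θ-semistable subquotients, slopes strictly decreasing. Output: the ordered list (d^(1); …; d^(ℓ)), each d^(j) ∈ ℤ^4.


Via rank(M_{q-1}∘⋯∘M_p): M ≅ I[1,4], I[2,2], I[4,4]^2.
μ_θ-semistable layers: μ^(1)=13/2; μ^(2)=-1/2; μ^(3)=-4

((0, 0, 1, 1); (1, 1, 0, 0); (0, 1, 0, 2))


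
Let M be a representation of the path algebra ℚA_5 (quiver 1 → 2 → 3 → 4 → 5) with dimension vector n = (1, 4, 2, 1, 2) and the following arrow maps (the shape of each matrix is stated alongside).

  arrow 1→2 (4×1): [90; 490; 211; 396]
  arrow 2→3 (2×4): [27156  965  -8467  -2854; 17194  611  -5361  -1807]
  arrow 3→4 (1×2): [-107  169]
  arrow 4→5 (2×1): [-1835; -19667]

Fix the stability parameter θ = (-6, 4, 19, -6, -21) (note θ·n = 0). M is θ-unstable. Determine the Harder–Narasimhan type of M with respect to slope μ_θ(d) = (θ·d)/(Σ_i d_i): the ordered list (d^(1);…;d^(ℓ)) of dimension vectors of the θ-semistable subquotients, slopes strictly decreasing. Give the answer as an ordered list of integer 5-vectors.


Barcode: M ≅ I[1,3], I[2,2]^2, I[2,5], I[5,5]. HN layers by μ_θ (5 steps, strictly decreasing):
  μ^(1)=19; μ^(2)=4; μ^(3)=-1; μ^(4)=-6; μ^(5)=-21

((0, 0, 1, 0, 0); (0, 3, 0, 0, 0); (0, 1, 1, 1, 1); (1, 0, 0, 0, 0); (0, 0, 0, 0, 1))


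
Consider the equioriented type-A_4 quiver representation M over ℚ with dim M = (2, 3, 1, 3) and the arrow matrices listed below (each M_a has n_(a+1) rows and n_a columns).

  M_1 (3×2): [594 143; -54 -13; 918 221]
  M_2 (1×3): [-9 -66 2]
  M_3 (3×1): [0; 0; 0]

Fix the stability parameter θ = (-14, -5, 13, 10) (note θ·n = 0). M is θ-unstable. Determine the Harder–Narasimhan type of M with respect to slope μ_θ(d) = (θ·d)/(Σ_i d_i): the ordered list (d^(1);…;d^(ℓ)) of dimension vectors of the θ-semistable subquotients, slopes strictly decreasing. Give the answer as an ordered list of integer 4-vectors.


Via rank(M_{q-1}∘⋯∘M_p): M ≅ I[1,1], I[1,3], I[2,2]^2, I[4,4]^3.
μ_θ-semistable layers: μ^(1)=13; μ^(2)=10; μ^(3)=-5; μ^(4)=-14

((0, 0, 1, 0); (0, 0, 0, 3); (0, 3, 0, 0); (2, 0, 0, 0))


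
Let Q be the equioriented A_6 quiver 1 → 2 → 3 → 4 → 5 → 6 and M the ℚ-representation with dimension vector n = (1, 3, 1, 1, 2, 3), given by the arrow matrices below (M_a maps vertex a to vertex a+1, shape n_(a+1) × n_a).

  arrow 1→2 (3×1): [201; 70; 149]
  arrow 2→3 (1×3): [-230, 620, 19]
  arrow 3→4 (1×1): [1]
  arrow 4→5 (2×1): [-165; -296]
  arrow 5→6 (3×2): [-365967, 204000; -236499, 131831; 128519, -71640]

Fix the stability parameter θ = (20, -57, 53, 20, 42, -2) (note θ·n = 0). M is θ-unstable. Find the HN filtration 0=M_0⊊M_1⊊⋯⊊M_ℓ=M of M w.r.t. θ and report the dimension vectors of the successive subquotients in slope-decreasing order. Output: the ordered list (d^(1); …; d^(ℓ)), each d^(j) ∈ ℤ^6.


Barcode: M ≅ I[1,6], I[2,2]^2, I[5,6], I[6,6]. HN layers by μ_θ (5 steps, strictly decreasing):
  μ^(1)=113/4; μ^(2)=20; μ^(3)=-2; μ^(4)=-37/2; μ^(5)=-57

((0, 0, 1, 1, 1, 1); (0, 0, 0, 0, 1, 1); (0, 0, 0, 0, 0, 1); (1, 1, 0, 0, 0, 0); (0, 2, 0, 0, 0, 0))


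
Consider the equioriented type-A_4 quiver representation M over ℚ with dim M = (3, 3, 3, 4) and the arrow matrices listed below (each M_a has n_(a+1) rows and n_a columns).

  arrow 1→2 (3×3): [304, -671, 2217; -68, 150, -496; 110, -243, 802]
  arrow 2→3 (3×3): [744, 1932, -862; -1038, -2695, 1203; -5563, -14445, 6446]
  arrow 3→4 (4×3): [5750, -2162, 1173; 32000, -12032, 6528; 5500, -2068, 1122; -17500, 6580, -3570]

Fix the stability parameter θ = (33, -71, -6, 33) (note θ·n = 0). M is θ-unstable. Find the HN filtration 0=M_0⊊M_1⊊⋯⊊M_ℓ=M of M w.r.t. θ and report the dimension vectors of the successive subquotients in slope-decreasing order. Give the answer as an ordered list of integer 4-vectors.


Barcode: M ≅ I[1,1], I[1,3], I[1,4], I[2,3], I[4,4]^3. HN layers by μ_θ (4 steps, strictly decreasing):
  μ^(1)=33; μ^(2)=-6; μ^(3)=-19; μ^(4)=-71

((1, 0, 0, 4); (0, 0, 3, 0); (2, 2, 0, 0); (0, 1, 0, 0))


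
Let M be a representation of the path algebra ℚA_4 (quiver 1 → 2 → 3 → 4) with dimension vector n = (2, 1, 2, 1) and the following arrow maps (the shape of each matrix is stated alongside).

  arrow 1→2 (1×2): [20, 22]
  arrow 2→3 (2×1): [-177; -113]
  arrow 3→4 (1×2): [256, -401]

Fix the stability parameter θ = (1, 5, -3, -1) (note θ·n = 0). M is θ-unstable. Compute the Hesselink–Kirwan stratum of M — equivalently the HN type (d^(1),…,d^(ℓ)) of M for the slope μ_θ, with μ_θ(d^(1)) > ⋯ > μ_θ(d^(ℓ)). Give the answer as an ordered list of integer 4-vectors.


Interval decomposition of M: I[1,1], I[1,4], I[3,3].
HN type (ℓ=3): μ^(1)=1; μ^(2)=1/2; μ^(3)=-3

((1, 0, 0, 0); (1, 1, 1, 1); (0, 0, 1, 0))


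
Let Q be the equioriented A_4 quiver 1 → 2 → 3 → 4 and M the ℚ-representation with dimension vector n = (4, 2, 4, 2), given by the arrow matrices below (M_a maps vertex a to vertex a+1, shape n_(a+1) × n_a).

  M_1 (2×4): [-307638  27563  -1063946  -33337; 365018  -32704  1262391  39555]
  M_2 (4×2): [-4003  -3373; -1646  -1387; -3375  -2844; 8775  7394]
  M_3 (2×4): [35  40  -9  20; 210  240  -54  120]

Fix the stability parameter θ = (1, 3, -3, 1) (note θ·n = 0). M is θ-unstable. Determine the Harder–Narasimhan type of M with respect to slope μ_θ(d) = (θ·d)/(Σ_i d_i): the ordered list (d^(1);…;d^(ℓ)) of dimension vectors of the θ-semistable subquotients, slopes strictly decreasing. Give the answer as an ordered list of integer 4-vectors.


Interval decomposition of M: I[1,1]^2, I[1,3], I[1,4], I[3,3]^2, I[4,4].
HN type (ℓ=3): μ^(1)=1; μ^(2)=1/3; μ^(3)=-3

((2, 0, 0, 2); (2, 2, 2, 0); (0, 0, 2, 0))


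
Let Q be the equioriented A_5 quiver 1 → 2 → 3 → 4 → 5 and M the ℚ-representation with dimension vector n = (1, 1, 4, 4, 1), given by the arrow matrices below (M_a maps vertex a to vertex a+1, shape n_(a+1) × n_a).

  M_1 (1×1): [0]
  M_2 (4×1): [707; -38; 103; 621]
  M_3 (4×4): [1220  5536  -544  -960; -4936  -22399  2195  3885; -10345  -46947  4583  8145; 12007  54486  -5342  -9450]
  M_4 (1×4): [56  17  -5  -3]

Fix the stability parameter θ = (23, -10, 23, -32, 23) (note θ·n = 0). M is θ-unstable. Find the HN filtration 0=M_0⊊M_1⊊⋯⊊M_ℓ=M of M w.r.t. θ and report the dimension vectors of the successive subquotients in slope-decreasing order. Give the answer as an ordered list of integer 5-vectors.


Via rank(M_{q-1}∘⋯∘M_p): M ≅ I[1,1], I[2,4], I[3,3]^2, I[3,5], I[4,4]^2.
μ_θ-semistable layers: μ^(1)=23; μ^(2)=-9/2; μ^(3)=-10; μ^(4)=-32

((1, 0, 2, 0, 1); (0, 0, 2, 2, 0); (0, 1, 0, 0, 0); (0, 0, 0, 2, 0))


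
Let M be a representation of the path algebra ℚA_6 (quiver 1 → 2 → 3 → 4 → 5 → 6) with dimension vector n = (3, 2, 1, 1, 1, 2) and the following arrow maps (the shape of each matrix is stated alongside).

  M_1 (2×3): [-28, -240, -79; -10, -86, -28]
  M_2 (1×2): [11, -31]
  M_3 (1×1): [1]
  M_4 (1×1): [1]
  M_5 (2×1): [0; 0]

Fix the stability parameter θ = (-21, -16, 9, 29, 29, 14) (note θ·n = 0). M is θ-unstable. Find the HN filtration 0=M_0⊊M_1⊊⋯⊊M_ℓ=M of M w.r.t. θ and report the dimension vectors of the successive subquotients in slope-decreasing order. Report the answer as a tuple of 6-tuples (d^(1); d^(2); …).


Via rank(M_{q-1}∘⋯∘M_p): M ≅ I[1,1], I[1,2], I[1,5], I[6,6]^2.
μ_θ-semistable layers: μ^(1)=29; μ^(2)=14; μ^(3)=9; μ^(4)=-16; μ^(5)=-21

((0, 0, 0, 1, 1, 0); (0, 0, 0, 0, 0, 2); (0, 0, 1, 0, 0, 0); (0, 2, 0, 0, 0, 0); (3, 0, 0, 0, 0, 0))


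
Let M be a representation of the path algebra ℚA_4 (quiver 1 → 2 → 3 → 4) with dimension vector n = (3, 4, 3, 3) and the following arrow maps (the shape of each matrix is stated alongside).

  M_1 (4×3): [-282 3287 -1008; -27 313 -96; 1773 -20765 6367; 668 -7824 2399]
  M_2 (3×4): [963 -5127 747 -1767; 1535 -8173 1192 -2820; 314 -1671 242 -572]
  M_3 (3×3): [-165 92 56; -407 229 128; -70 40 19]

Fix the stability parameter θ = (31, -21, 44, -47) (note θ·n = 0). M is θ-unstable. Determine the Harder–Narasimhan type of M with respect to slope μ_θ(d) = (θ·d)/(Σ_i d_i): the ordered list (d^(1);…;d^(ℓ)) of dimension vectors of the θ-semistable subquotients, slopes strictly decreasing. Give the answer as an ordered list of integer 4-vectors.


Barcode: M ≅ I[1,4]^3, I[2,2]. HN layers by μ_θ (2 steps, strictly decreasing):
  μ^(1)=7/4; μ^(2)=-21

((3, 3, 3, 3); (0, 1, 0, 0))


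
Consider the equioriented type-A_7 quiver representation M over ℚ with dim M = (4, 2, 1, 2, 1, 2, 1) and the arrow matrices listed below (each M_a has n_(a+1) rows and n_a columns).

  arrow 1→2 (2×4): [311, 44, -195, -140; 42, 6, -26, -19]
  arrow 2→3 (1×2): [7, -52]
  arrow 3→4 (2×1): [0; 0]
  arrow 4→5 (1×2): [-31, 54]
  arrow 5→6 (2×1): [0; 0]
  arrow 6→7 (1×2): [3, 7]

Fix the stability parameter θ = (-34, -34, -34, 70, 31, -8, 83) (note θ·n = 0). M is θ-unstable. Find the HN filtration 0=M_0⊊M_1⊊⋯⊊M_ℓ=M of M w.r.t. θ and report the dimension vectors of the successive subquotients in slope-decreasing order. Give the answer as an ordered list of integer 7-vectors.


Barcode: M ≅ I[1,1]^2, I[1,2], I[1,3], I[4,4], I[4,5], I[6,6], I[6,7]. HN layers by μ_θ (5 steps, strictly decreasing):
  μ^(1)=83; μ^(2)=70; μ^(3)=101/2; μ^(4)=-8; μ^(5)=-34

((0, 0, 0, 0, 0, 0, 1); (0, 0, 0, 1, 0, 0, 0); (0, 0, 0, 1, 1, 0, 0); (0, 0, 0, 0, 0, 2, 0); (4, 2, 1, 0, 0, 0, 0))


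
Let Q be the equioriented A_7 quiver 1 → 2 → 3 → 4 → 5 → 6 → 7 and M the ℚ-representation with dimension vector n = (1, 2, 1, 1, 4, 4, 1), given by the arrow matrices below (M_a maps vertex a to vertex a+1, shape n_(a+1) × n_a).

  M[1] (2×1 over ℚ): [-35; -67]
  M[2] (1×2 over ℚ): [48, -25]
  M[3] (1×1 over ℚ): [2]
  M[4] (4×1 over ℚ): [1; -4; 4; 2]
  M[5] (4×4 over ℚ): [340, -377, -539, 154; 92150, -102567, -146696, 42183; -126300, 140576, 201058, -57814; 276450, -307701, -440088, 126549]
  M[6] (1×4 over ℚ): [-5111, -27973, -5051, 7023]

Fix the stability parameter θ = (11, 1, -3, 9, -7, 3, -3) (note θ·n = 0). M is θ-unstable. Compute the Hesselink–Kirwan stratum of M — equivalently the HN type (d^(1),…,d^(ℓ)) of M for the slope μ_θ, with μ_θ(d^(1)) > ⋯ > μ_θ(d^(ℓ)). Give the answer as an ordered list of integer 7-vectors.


Interval decomposition of M: I[1,5], I[2,2], I[5,5], I[5,6], I[5,7], I[6,6]^2.
HN type (ℓ=5): μ^(1)=3; μ^(2)=11/5; μ^(3)=1; μ^(4)=0; μ^(5)=-7

((0, 0, 0, 0, 0, 3, 0); (1, 1, 1, 1, 1, 0, 0); (0, 1, 0, 0, 0, 0, 0); (0, 0, 0, 0, 0, 1, 1); (0, 0, 0, 0, 3, 0, 0))


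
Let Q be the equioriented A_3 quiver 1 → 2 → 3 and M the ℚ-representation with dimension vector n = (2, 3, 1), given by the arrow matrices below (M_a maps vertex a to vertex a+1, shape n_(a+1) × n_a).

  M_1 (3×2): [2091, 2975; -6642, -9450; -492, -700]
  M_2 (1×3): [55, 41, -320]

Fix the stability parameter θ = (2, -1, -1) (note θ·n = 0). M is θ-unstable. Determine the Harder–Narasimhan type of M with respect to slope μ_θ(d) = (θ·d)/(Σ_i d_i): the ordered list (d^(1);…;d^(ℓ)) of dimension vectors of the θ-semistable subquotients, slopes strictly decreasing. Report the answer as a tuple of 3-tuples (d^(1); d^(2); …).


Interval decomposition of M: I[1,1], I[1,3], I[2,2]^2.
HN type (ℓ=3): μ^(1)=2; μ^(2)=0; μ^(3)=-1

((1, 0, 0); (1, 1, 1); (0, 2, 0))


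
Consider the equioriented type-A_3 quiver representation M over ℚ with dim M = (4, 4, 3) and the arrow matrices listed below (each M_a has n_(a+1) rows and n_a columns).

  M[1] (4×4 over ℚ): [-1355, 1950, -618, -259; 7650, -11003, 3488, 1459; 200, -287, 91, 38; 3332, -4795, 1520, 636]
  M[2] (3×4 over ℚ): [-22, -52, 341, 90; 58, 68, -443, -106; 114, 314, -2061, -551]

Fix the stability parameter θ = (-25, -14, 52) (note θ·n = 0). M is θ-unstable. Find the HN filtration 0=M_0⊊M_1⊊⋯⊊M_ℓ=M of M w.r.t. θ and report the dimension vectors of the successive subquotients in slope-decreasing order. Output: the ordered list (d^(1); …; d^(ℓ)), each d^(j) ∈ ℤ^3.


Interval decomposition of M: I[1,2]^2, I[1,3]^2, I[3,3].
HN type (ℓ=3): μ^(1)=52; μ^(2)=-14; μ^(3)=-25

((0, 0, 3); (0, 4, 0); (4, 0, 0))


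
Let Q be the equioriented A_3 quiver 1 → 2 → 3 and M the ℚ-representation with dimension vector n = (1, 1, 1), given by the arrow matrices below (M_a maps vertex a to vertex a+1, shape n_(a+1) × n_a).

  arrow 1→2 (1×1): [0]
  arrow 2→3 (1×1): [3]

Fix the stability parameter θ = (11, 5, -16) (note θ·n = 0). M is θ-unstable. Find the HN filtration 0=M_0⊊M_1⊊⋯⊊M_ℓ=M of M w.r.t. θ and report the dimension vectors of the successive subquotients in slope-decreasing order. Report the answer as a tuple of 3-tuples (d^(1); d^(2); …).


Interval decomposition of M: I[1,1], I[2,3].
HN type (ℓ=2): μ^(1)=11; μ^(2)=-11/2

((1, 0, 0); (0, 1, 1))


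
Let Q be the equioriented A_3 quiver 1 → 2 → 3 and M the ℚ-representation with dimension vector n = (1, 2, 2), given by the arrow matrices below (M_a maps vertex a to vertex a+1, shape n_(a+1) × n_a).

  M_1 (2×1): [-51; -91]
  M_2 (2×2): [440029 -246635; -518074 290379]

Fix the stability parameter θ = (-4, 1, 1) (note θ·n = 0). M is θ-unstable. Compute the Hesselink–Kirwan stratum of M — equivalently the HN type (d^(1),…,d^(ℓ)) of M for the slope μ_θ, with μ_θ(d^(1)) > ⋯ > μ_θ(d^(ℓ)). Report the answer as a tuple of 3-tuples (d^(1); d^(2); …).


Interval decomposition of M: I[1,3], I[2,3].
HN type (ℓ=2): μ^(1)=1; μ^(2)=-4

((0, 2, 2); (1, 0, 0))


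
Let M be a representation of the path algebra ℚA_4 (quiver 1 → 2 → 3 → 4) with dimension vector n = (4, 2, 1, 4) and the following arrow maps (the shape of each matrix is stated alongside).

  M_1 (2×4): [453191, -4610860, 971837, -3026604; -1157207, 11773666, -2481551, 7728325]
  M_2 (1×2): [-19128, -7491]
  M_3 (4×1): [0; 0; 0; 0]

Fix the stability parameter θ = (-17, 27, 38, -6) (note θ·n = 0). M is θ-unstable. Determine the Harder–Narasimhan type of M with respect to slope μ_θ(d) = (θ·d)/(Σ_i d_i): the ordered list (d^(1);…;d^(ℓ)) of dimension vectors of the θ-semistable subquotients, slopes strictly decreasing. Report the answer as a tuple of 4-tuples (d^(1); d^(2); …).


Barcode: M ≅ I[1,1]^2, I[1,2], I[1,3], I[4,4]^4. HN layers by μ_θ (4 steps, strictly decreasing):
  μ^(1)=38; μ^(2)=27; μ^(3)=-6; μ^(4)=-17

((0, 0, 1, 0); (0, 2, 0, 0); (0, 0, 0, 4); (4, 0, 0, 0))
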